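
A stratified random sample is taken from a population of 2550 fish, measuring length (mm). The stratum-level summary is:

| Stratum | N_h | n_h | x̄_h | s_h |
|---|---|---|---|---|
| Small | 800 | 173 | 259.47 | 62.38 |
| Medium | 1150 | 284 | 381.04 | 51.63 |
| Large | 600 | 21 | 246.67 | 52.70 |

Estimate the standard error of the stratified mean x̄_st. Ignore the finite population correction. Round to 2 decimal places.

SE(x̄_st) ≈ 3.38

V̂(x̄_st) = Σ W_h² s_h²/n_h, with W_h = N_h/N and N = 2550:
  stratum Small: (800/2550)²·62.38²/173 = 2.21383
  stratum Medium: (1150/2550)²·51.63²/284 = 1.90898
  stratum Large: (600/2550)²·52.70²/21 = 7.3219
V̂(x̄_st) = 11.4447
SE(x̄_st) = √11.4447 = 3.383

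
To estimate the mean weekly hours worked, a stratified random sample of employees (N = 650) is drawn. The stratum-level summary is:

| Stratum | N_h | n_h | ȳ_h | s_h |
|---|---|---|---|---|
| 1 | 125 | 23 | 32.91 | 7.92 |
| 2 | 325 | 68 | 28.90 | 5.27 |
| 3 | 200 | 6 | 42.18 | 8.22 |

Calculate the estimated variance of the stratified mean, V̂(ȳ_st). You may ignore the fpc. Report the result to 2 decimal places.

V̂(ȳ_st) = Σ W_h² s_h²/n_h, with W_h = N_h/N and N = 650:
  stratum 1: (125/650)²·7.92²/23 = 0.100859
  stratum 2: (325/650)²·5.27²/68 = 0.102106
  stratum 3: (200/650)²·8.22²/6 = 1.06617
V̂(ȳ_st) = 1.26913

V̂(ȳ_st) ≈ 1.27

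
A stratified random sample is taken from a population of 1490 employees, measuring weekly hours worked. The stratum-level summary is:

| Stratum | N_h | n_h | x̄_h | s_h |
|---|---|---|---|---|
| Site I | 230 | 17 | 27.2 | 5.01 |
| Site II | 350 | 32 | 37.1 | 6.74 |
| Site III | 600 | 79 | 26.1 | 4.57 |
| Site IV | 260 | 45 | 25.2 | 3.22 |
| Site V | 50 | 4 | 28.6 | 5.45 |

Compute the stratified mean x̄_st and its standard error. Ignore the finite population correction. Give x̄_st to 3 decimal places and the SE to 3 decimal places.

x̄_st ≈ 28.781, SE ≈ 0.414

x̄_st = Σ W_h x̄_h = (230·27.2 + 350·37.1 + 600·26.1 + 260·25.2 + 50·28.6)/1490 = 28.78054
V̂(x̄_st) = Σ W_h² s_h²/n_h, with W_h = N_h/N and N = 1490:
  stratum Site I: (230/1490)²·5.01²/17 = 0.0351811
  stratum Site II: (350/1490)²·6.74²/32 = 0.0783309
  stratum Site III: (600/1490)²·4.57²/79 = 0.0428682
  stratum Site IV: (260/1490)²·3.22²/45 = 0.00701574
  stratum Site V: (50/1490)²·5.45²/4 = 0.00836181
V̂(x̄_st) = 0.171758
SE(x̄_st) = √0.171758 = 0.414437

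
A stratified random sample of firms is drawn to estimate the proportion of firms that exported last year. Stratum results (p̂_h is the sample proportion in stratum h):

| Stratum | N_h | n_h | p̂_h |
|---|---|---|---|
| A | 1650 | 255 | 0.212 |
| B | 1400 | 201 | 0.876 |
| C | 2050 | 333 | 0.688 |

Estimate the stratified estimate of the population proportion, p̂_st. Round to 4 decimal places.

N = 5100; stratum weights W_h = N_h/N.
p̂_st = Σ W_h p̂_h = (1650·0.212 + 1400·0.876 + 2050·0.688)/5100 = 0.58561

p̂_st ≈ 0.5856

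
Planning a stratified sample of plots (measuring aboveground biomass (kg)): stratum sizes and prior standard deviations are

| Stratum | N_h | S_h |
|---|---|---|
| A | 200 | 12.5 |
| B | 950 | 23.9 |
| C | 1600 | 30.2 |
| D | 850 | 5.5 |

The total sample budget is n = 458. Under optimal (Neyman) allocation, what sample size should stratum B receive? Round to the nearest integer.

Neyman allocation: n_h = n · N_h S_h / Σ N_i S_i, with n = 458.
  stratum A: N_h·S_h = 200·12.5 = 2500.00
  stratum B: N_h·S_h = 950·23.9 = 22705.00
  stratum C: N_h·S_h = 1600·30.2 = 48320.00
  stratum D: N_h·S_h = 850·5.5 = 4675.00
Σ N_h S_h = 78200.00
n for stratum B = 458·22705.00/78200.00 = 132.978 → 133

133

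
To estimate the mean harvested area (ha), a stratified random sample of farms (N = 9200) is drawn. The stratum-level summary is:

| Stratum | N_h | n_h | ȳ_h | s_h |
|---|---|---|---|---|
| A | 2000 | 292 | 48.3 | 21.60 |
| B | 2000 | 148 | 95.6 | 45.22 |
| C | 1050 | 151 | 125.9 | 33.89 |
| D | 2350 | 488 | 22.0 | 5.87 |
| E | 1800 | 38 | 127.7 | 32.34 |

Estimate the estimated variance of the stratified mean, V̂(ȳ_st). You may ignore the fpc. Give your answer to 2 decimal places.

V̂(ȳ_st) ≈ 1.89

V̂(ȳ_st) = Σ W_h² s_h²/n_h, with W_h = N_h/N and N = 9200:
  stratum A: (2000/9200)²·21.60²/292 = 0.0755108
  stratum B: (2000/9200)²·45.22²/148 = 0.652956
  stratum C: (1050/9200)²·33.89²/151 = 0.0990762
  stratum D: (2350/9200)²·5.87²/488 = 0.00460698
  stratum E: (1800/9200)²·32.34²/38 = 1.05358
V̂(ȳ_st) = 1.88573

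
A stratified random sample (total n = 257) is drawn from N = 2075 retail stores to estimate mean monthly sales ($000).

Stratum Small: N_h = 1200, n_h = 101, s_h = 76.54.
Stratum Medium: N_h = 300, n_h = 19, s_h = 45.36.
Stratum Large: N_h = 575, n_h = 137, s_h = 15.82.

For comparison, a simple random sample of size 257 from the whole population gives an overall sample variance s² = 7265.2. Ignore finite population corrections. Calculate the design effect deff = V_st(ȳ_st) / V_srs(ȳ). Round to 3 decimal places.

deff ≈ 0.771

V̂(ȳ_st) = Σ W_h² s_h²/n_h, with W_h = N_h/N and N = 2075:
  stratum Small: (1200/2075)²·76.54²/101 = 19.3991
  stratum Medium: (300/2075)²·45.36²/19 = 2.2636
  stratum Large: (575/2075)²·15.82²/137 = 0.140279
V_st = 21.803
V_srs = s²/n = 7265.2/257 = 28.2693
deff = V_st / V_srs = 21.803/28.2693 = 0.7713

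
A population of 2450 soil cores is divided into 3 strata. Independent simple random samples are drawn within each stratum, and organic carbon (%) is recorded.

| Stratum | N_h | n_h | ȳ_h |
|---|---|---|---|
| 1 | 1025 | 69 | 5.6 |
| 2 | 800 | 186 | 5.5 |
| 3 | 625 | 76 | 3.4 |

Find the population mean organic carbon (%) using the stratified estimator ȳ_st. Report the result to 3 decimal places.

ȳ_st ≈ 5.006

N = Σ N_h = 2450. Stratum weights W_h = N_h/N.
ȳ_st = (1025·5.6 + 800·5.5 + 625·3.4) / 2450 = 5.00612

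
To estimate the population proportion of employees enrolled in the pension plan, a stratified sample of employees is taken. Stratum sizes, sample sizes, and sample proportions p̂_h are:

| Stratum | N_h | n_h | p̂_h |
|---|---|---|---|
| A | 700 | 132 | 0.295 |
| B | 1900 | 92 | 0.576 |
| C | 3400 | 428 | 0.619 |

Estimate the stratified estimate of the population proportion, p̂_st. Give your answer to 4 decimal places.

p̂_st ≈ 0.5676

N = 6000; stratum weights W_h = N_h/N.
p̂_st = Σ W_h p̂_h = (700·0.295 + 1900·0.576 + 3400·0.619)/6000 = 0.56758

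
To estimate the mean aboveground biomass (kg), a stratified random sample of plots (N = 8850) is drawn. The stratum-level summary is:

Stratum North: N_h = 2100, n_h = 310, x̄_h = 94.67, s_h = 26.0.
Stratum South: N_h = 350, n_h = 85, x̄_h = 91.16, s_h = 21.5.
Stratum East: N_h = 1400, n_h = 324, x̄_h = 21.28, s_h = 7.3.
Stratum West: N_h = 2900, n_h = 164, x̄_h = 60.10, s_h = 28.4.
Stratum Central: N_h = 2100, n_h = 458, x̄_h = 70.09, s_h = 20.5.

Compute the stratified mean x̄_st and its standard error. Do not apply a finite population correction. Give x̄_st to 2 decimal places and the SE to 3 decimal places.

x̄_st ≈ 65.76, SE ≈ 0.846

x̄_st = Σ W_h x̄_h = (2100·94.67 + 350·91.16 + 1400·21.28 + 2900·60.10 + 2100·70.09)/8850 = 65.76090
V̂(x̄_st) = Σ W_h² s_h²/n_h, with W_h = N_h/N and N = 8850:
  stratum North: (2100/8850)²·26.0²/310 = 0.122783
  stratum South: (350/8850)²·21.5²/85 = 0.00850565
  stratum East: (1400/8850)²·7.3²/324 = 0.00411595
  stratum West: (2900/8850)²·28.4²/164 = 0.528083
  stratum Central: (2100/8850)²·20.5²/458 = 0.0516647
V̂(x̄_st) = 0.715152
SE(x̄_st) = √0.715152 = 0.845667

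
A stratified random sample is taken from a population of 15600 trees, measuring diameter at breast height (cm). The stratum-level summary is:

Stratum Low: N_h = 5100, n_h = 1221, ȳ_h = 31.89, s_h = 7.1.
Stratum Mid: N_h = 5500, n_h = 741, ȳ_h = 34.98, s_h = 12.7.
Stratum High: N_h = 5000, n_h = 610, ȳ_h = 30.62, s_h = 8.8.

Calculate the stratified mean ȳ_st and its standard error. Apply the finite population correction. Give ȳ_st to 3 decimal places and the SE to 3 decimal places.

ȳ_st ≈ 32.572, SE ≈ 0.195

ȳ_st = Σ W_h ȳ_h = (5100·31.89 + 5500·34.98 + 5000·30.62)/15600 = 32.57237
V̂(ȳ_st) = Σ W_h² (1 − n_h/N_h) s_h²/n_h, with W_h = N_h/N and N = 15600:
  stratum Low: (5100/15600)²·(1 − 1221/5100)·7.1²/1221 = 0.00335615
  stratum Mid: (5500/15600)²·(1 − 741/5500)·12.7²/741 = 0.0234109
  stratum High: (5000/15600)²·(1 − 610/5000)·8.8²/610 = 0.0114504
V̂(ȳ_st) = 0.0382175
SE(ȳ_st) = √0.0382175 = 0.195493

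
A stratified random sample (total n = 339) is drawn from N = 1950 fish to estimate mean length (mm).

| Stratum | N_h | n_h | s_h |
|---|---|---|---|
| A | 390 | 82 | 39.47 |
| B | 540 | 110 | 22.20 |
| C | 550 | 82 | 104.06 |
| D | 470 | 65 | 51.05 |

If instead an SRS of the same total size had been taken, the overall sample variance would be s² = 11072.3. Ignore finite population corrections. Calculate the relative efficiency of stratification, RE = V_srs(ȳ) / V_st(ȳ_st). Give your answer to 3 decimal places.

V̂(ȳ_st) = Σ W_h² s_h²/n_h, with W_h = N_h/N and N = 1950:
  stratum A: (390/1950)²·39.47²/82 = 0.759942
  stratum B: (540/1950)²·22.20²/110 = 0.343583
  stratum C: (550/1950)²·104.06²/82 = 10.5053
  stratum D: (470/1950)²·51.05²/65 = 2.32919
V_st = 13.938
V_srs = s²/n = 11072.3/339 = 32.6617
Relative efficiency = V_srs / V_st = 32.6617/13.938 = 2.3433

RE ≈ 2.343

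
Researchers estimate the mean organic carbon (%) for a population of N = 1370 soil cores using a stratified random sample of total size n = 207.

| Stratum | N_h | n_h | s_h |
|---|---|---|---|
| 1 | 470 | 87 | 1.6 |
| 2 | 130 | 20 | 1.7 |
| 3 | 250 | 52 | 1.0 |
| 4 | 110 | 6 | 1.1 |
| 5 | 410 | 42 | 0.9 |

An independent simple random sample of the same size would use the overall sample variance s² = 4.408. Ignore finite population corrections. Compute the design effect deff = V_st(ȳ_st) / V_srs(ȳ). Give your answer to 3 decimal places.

V̂(ȳ_st) = Σ W_h² s_h²/n_h, with W_h = N_h/N and N = 1370:
  stratum 1: (470/1370)²·1.6²/87 = 0.00346318
  stratum 2: (130/1370)²·1.7²/20 = 0.00130111
  stratum 3: (250/1370)²·1.0²/52 = 0.000640377
  stratum 4: (110/1370)²·1.1²/6 = 0.0013001
  stratum 5: (410/1370)²·0.9²/42 = 0.00172728
V_st = 0.00843205
V_srs = s²/n = 4.408/207 = 0.0212947
deff = V_st / V_srs = 0.00843205/0.0212947 = 0.3960

deff ≈ 0.396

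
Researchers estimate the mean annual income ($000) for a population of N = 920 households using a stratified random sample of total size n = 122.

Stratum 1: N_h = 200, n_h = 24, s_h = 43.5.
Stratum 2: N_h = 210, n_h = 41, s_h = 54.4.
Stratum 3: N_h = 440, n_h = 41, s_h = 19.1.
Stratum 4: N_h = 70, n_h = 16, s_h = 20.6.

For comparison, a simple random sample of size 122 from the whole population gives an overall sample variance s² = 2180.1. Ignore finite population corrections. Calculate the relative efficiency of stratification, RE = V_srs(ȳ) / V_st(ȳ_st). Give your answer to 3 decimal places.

V̂(ȳ_st) = Σ W_h² s_h²/n_h, with W_h = N_h/N and N = 920:
  stratum 1: (200/920)²·43.5²/24 = 3.72608
  stratum 2: (210/920)²·54.4²/41 = 3.76077
  stratum 3: (440/920)²·19.1²/41 = 2.03523
  stratum 4: (70/920)²·20.6²/16 = 0.153545
V_st = 9.67562
V_srs = s²/n = 2180.1/122 = 17.8697
Relative efficiency = V_srs / V_st = 17.8697/9.67562 = 1.8469

RE ≈ 1.847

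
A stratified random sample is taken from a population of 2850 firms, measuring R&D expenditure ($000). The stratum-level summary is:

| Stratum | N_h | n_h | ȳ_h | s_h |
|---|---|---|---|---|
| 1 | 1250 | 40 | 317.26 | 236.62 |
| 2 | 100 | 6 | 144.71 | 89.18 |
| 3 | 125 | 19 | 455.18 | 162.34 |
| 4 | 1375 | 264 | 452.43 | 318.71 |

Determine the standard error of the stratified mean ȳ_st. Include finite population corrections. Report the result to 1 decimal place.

SE(ȳ_st) ≈ 18.4

V̂(ȳ_st) = Σ W_h² (1 − n_h/N_h) s_h²/n_h, with W_h = N_h/N and N = 2850:
  stratum 1: (1250/2850)²·(1 − 40/1250)·236.62²/40 = 260.645
  stratum 2: (100/2850)²·(1 − 6/100)·89.18²/6 = 1.53399
  stratum 3: (125/2850)²·(1 − 19/125)·162.34²/19 = 2.26268
  stratum 4: (1375/2850)²·(1 − 264/1375)·318.71²/264 = 72.3627
V̂(ȳ_st) = 336.804
SE(ȳ_st) = √336.804 = 18.3522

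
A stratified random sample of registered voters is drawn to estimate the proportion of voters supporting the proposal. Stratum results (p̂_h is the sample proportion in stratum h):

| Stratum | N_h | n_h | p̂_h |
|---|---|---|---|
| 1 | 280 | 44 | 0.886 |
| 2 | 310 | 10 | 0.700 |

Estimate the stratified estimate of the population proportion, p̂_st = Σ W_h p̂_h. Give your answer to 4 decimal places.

p̂_st ≈ 0.7883

N = 590; stratum weights W_h = N_h/N.
p̂_st = Σ W_h p̂_h = (280·0.886 + 310·0.700)/590 = 0.78827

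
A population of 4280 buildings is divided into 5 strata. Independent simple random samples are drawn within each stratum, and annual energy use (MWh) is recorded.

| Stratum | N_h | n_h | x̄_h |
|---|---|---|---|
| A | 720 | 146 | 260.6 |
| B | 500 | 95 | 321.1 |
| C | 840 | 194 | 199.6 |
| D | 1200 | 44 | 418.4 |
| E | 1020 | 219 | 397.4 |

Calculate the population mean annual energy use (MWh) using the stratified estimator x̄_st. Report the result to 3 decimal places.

N = Σ N_h = 4280. Stratum weights W_h = N_h/N.
x̄_st = (720·260.6 + 500·321.1 + 840·199.6 + 1200·418.4 + 1020·397.4) / 4280 = 332.54065

x̄_st ≈ 332.541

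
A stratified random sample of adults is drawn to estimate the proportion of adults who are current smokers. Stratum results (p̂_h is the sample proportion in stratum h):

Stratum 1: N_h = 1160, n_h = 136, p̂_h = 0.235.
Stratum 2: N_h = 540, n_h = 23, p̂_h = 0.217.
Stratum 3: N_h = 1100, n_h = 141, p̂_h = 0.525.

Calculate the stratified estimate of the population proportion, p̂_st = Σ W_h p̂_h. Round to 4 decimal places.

N = 2800; stratum weights W_h = N_h/N.
p̂_st = Σ W_h p̂_h = (1160·0.235 + 540·0.217 + 1100·0.525)/2800 = 0.34546

p̂_st ≈ 0.3455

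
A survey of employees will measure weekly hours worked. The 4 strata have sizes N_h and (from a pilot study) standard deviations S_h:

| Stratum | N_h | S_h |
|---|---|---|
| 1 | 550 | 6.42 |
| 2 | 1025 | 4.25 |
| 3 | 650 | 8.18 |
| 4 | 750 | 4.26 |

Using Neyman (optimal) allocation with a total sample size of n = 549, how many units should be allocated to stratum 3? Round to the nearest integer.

Neyman allocation: n_h = n · N_h S_h / Σ N_i S_i, with n = 549.
  stratum 1: N_h·S_h = 550·6.42 = 3531.00
  stratum 2: N_h·S_h = 1025·4.25 = 4356.25
  stratum 3: N_h·S_h = 650·8.18 = 5317.00
  stratum 4: N_h·S_h = 750·4.26 = 3195.00
Σ N_h S_h = 16399.25
n for stratum 3 = 549·5317.00/16399.25 = 177.998 → 178

178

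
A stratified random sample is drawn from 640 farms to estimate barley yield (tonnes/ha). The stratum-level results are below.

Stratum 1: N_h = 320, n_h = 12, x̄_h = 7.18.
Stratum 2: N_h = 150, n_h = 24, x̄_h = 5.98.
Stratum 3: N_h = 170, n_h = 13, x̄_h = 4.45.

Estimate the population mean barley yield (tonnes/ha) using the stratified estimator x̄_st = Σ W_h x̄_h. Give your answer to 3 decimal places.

N = Σ N_h = 640. Stratum weights W_h = N_h/N.
x̄_st = (320·7.18 + 150·5.98 + 170·4.45) / 640 = 6.17359

x̄_st ≈ 6.174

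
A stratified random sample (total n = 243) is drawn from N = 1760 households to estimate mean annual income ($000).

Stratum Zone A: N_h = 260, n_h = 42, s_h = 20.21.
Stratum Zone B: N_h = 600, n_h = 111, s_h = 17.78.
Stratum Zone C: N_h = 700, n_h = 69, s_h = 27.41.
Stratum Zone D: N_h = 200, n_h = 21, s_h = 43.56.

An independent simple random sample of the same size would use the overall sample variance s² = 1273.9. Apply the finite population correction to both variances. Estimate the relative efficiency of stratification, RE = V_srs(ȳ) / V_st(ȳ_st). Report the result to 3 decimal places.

RE ≈ 1.484

V̂(ȳ_st) = Σ W_h² (1 − n_h/N_h) s_h²/n_h, with W_h = N_h/N and N = 1760:
  stratum Zone A: (260/1760)²·(1 − 42/260)·20.21²/42 = 0.177946
  stratum Zone B: (600/1760)²·(1 − 111/600)·17.78²/111 = 0.269759
  stratum Zone C: (700/1760)²·(1 − 69/700)·27.41²/69 = 1.55264
  stratum Zone D: (200/1760)²·(1 − 21/200)·43.56²/21 = 1.04427
V_st = 3.04462
V_srs = (1 − 243/1760)·1273.9/243 = 4.51858
Relative efficiency = V_srs / V_st = 4.51858/3.04462 = 1.4841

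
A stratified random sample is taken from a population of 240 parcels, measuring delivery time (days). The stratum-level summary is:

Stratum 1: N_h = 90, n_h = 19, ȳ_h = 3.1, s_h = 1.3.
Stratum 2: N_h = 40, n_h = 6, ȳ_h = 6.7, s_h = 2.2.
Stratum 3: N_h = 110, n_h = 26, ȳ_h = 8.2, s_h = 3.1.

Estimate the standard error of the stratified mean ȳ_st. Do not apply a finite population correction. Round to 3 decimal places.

V̂(ȳ_st) = Σ W_h² s_h²/n_h, with W_h = N_h/N and N = 240:
  stratum 1: (90/240)²·1.3²/19 = 0.0125082
  stratum 2: (40/240)²·2.2²/6 = 0.0224074
  stratum 3: (110/240)²·3.1²/26 = 0.0776449
V̂(ȳ_st) = 0.112561
SE(ȳ_st) = √0.112561 = 0.3355

SE(ȳ_st) ≈ 0.336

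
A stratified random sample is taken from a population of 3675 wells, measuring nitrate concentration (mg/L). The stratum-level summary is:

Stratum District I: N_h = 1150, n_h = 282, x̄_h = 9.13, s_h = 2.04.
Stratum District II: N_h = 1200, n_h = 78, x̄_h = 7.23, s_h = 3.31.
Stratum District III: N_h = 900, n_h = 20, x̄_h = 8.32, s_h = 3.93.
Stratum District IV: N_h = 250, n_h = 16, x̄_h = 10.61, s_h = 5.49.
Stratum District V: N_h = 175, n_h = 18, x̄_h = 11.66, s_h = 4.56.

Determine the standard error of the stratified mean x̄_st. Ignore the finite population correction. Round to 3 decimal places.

V̂(x̄_st) = Σ W_h² s_h²/n_h, with W_h = N_h/N and N = 3675:
  stratum District I: (1150/3675)²·2.04²/282 = 0.00144508
  stratum District II: (1200/3675)²·3.31²/78 = 0.0149765
  stratum District III: (900/3675)²·3.93²/20 = 0.0463154
  stratum District IV: (250/3675)²·5.49²/16 = 0.00871746
  stratum District V: (175/3675)²·4.56²/18 = 0.0026195
V̂(x̄_st) = 0.0740739
SE(x̄_st) = √0.0740739 = 0.272165

SE(x̄_st) ≈ 0.272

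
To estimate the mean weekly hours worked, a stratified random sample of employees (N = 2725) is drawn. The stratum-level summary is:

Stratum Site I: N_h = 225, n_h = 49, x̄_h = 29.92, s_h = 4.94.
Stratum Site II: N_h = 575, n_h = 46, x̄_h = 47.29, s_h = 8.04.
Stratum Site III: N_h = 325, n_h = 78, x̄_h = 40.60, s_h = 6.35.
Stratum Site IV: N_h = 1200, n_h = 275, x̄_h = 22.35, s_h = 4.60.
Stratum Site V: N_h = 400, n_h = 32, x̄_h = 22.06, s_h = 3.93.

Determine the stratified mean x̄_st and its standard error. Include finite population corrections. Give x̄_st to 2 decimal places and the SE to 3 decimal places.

x̄_st ≈ 30.37, SE ≈ 0.295

x̄_st = Σ W_h x̄_h = (225·29.92 + 575·47.29 + 325·40.60 + 1200·22.35 + 400·22.06)/2725 = 30.37165
V̂(x̄_st) = Σ W_h² (1 − n_h/N_h) s_h²/n_h, with W_h = N_h/N and N = 2725:
  stratum Site I: (225/2725)²·(1 − 49/225)·4.94²/49 = 0.00265595
  stratum Site II: (575/2725)²·(1 − 46/575)·8.04²/46 = 0.0575632
  stratum Site III: (325/2725)²·(1 − 78/325)·6.35²/78 = 0.00558856
  stratum Site IV: (1200/2725)²·(1 − 275/1200)·4.60²/275 = 0.011502
  stratum Site V: (400/2725)²·(1 − 32/400)·3.93²/32 = 0.00956775
V̂(x̄_st) = 0.0868774
SE(x̄_st) = √0.0868774 = 0.29475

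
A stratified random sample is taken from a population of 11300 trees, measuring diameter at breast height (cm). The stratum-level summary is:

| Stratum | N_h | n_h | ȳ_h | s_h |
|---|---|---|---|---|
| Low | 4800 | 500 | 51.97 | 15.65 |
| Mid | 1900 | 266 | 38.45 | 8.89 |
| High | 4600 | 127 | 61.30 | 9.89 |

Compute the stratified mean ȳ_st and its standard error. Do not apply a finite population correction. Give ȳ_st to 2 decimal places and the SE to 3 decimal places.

ȳ_st ≈ 53.49, SE ≈ 0.474

ȳ_st = Σ W_h ȳ_h = (4800·51.97 + 1900·38.45 + 4600·61.30)/11300 = 53.49478
V̂(ȳ_st) = Σ W_h² s_h²/n_h, with W_h = N_h/N and N = 11300:
  stratum Low: (4800/11300)²·15.65²/500 = 0.0883862
  stratum Mid: (1900/11300)²·8.89²/266 = 0.00839986
  stratum High: (4600/11300)²·9.89²/127 = 0.127628
V̂(ȳ_st) = 0.224415
SE(ȳ_st) = √0.224415 = 0.473724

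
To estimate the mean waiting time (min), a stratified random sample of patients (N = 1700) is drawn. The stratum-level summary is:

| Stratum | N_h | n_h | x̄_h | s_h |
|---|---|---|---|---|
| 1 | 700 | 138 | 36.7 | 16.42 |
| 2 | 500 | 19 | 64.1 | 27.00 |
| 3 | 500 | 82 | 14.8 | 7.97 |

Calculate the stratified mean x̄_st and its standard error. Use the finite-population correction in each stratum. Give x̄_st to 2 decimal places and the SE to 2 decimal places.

x̄_st ≈ 38.32, SE ≈ 1.87

x̄_st = Σ W_h x̄_h = (700·36.7 + 500·64.1 + 500·14.8)/1700 = 38.31765
V̂(x̄_st) = Σ W_h² (1 − n_h/N_h) s_h²/n_h, with W_h = N_h/N and N = 1700:
  stratum 1: (700/1700)²·(1 − 138/700)·16.42²/138 = 0.265952
  stratum 2: (500/1700)²·(1 − 19/500)·27.00²/19 = 3.19294
  stratum 3: (500/1700)²·(1 − 82/500)·7.97²/82 = 0.056021
V̂(x̄_st) = 3.51492
SE(x̄_st) = √3.51492 = 1.87481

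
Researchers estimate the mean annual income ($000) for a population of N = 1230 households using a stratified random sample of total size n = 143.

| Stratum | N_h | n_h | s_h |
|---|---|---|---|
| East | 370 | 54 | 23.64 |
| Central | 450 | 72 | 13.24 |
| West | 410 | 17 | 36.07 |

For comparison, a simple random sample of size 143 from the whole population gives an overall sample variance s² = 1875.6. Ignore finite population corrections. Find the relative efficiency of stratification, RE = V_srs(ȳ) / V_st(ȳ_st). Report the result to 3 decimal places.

RE ≈ 1.343

V̂(ȳ_st) = Σ W_h² s_h²/n_h, with W_h = N_h/N and N = 1230:
  stratum East: (370/1230)²·23.64²/54 = 0.936471
  stratum Central: (450/1230)²·13.24²/72 = 0.32588
  stratum West: (410/1230)²·36.07²/17 = 8.50356
V_st = 9.76591
V_srs = s²/n = 1875.6/143 = 13.1161
Relative efficiency = V_srs / V_st = 13.1161/9.76591 = 1.3430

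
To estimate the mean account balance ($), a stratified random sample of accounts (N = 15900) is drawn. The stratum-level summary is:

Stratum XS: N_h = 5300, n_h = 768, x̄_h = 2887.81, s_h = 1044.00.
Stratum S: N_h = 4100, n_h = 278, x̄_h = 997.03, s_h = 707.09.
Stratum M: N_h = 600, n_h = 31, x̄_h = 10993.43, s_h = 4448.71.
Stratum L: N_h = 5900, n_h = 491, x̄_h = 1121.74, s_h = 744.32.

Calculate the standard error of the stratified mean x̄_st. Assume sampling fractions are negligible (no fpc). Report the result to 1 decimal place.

V̂(x̄_st) = Σ W_h² s_h²/n_h, with W_h = N_h/N and N = 15900:
  stratum XS: (5300/15900)²·1044.00²/768 = 157.688
  stratum S: (4100/15900)²·707.09²/278 = 119.585
  stratum M: (600/15900)²·4448.71²/31 = 909.106
  stratum L: (5900/15900)²·744.32²/491 = 155.363
V̂(x̄_st) = 1341.74
SE(x̄_st) = √1341.74 = 36.6298

SE(x̄_st) ≈ 36.6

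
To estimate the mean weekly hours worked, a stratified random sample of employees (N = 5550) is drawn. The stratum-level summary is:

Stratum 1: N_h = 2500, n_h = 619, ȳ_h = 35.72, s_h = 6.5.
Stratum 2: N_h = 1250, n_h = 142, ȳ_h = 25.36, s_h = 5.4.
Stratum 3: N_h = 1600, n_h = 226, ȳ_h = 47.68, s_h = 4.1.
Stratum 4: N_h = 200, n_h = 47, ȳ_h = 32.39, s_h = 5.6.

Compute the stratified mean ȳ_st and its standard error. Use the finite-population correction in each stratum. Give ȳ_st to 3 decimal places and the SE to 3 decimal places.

ȳ_st = Σ W_h ȳ_h = (2500·35.72 + 1250·25.36 + 1600·47.68 + 200·32.39)/5550 = 36.71459
V̂(ȳ_st) = Σ W_h² (1 − n_h/N_h) s_h²/n_h, with W_h = N_h/N and N = 5550:
  stratum 1: (2500/5550)²·(1 − 619/2500)·6.5²/619 = 0.0104203
  stratum 2: (1250/5550)²·(1 − 142/1250)·5.4²/142 = 0.00923343
  stratum 3: (1600/5550)²·(1 − 226/1600)·4.1²/226 = 0.0053086
  stratum 4: (200/5550)²·(1 − 47/200)·5.6²/47 = 0.000662848
V̂(ȳ_st) = 0.0256251
SE(ȳ_st) = √0.0256251 = 0.160079

ȳ_st ≈ 36.715, SE ≈ 0.160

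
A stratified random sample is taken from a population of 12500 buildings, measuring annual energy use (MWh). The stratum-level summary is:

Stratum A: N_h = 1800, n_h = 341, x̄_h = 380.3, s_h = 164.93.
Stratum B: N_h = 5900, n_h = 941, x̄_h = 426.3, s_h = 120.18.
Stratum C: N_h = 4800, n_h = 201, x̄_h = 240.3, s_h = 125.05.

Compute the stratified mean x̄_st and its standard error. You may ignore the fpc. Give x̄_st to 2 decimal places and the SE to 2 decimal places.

x̄_st ≈ 348.25, SE ≈ 4.07

x̄_st = Σ W_h x̄_h = (1800·380.3 + 5900·426.3 + 4800·240.3)/12500 = 348.25200
V̂(x̄_st) = Σ W_h² s_h²/n_h, with W_h = N_h/N and N = 12500:
  stratum A: (1800/12500)²·164.93²/341 = 1.65413
  stratum B: (5900/12500)²·120.18²/941 = 3.41947
  stratum C: (4800/12500)²·125.05²/201 = 11.4719
V̂(x̄_st) = 16.5455
SE(x̄_st) = √16.5455 = 4.06761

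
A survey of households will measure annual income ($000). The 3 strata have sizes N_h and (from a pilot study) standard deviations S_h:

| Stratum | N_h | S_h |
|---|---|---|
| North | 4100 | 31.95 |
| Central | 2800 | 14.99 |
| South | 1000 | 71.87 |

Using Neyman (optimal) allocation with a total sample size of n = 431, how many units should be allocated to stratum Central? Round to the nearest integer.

74

Neyman allocation: n_h = n · N_h S_h / Σ N_i S_i, with n = 431.
  stratum North: N_h·S_h = 4100·31.95 = 130995.00
  stratum Central: N_h·S_h = 2800·14.99 = 41972.00
  stratum South: N_h·S_h = 1000·71.87 = 71870.00
Σ N_h S_h = 244837.00
n for stratum Central = 431·41972.00/244837.00 = 73.886 → 74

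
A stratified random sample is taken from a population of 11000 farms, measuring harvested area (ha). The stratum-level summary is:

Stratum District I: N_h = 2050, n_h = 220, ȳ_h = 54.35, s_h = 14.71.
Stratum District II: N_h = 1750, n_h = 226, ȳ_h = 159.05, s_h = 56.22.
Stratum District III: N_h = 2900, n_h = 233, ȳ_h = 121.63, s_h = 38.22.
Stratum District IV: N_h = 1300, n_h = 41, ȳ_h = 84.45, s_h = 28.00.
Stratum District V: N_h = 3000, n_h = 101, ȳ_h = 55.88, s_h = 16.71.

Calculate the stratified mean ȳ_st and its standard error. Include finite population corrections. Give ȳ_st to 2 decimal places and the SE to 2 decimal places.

ȳ_st ≈ 92.72, SE ≈ 1.09

ȳ_st = Σ W_h ȳ_h = (2050·54.35 + 1750·159.05 + 2900·121.63 + 1300·84.45 + 3000·55.88)/11000 = 92.71882
V̂(ȳ_st) = Σ W_h² (1 − n_h/N_h) s_h²/n_h, with W_h = N_h/N and N = 11000:
  stratum District I: (2050/11000)²·(1 − 220/2050)·14.71²/220 = 0.0304946
  stratum District II: (1750/11000)²·(1 − 226/1750)·56.22²/226 = 0.308256
  stratum District III: (2900/11000)²·(1 − 233/2900)·38.22²/233 = 0.400739
  stratum District IV: (1300/11000)²·(1 − 41/1300)·28.00²/41 = 0.258652
  stratum District V: (3000/11000)²·(1 − 101/3000)·16.71²/101 = 0.198708
V̂(ȳ_st) = 1.19685
SE(ȳ_st) = √1.19685 = 1.09401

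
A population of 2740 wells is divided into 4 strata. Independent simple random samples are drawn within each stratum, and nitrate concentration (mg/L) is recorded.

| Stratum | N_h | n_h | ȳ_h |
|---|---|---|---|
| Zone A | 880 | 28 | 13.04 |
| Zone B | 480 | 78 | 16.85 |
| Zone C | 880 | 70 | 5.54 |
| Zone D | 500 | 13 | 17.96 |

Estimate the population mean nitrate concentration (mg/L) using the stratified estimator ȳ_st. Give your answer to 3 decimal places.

ȳ_st ≈ 12.196

N = Σ N_h = 2740. Stratum weights W_h = N_h/N.
ȳ_st = (880·13.04 + 480·16.85 + 880·5.54 + 500·17.96) / 2740 = 12.19650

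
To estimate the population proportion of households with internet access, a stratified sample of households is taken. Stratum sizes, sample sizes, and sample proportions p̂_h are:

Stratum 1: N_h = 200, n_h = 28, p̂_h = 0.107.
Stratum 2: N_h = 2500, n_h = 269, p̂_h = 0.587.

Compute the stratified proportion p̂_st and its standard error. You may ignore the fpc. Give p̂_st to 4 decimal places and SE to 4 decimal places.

p̂_st ≈ 0.5514, SE ≈ 0.0282

N = 2700; stratum weights W_h = N_h/N.
p̂_st = Σ W_h p̂_h = (200·0.107 + 2500·0.587)/2700 = 0.55144
V̂(p̂_st) = Σ W_h² p̂_h(1−p̂_h)/(n_h−1):
  stratum 1: (200/2700)²·0.107·0.893/27 = 1.9418e-05
  stratum 2: (2500/2700)²·0.587·0.413/268 = 0.000775543
V̂(p̂_st) = 0.000794961; SE = √V̂ = 0.0281951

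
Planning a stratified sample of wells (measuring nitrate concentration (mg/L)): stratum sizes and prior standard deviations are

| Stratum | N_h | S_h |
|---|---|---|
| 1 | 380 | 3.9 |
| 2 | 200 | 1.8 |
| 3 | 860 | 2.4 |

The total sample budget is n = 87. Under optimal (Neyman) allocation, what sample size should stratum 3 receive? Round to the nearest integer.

Neyman allocation: n_h = n · N_h S_h / Σ N_i S_i, with n = 87.
  stratum 1: N_h·S_h = 380·3.9 = 1482.00
  stratum 2: N_h·S_h = 200·1.8 = 360.00
  stratum 3: N_h·S_h = 860·2.4 = 2064.00
Σ N_h S_h = 3906.00
n for stratum 3 = 87·2064.00/3906.00 = 45.972 → 46

46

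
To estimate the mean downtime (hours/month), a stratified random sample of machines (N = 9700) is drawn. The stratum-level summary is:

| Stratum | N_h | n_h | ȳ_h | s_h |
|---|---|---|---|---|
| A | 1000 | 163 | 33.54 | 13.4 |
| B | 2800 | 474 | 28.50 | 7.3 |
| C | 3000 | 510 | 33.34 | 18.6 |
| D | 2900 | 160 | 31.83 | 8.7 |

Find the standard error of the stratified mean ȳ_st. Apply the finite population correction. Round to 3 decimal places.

V̂(ȳ_st) = Σ W_h² (1 − n_h/N_h) s_h²/n_h, with W_h = N_h/N and N = 9700:
  stratum A: (1000/9700)²·(1 − 163/1000)·13.4²/163 = 0.0097995
  stratum B: (2800/9700)²·(1 − 474/2800)·7.3²/474 = 0.00778201
  stratum C: (3000/9700)²·(1 − 510/3000)·18.6²/510 = 0.0538558
  stratum D: (2900/9700)²·(1 − 160/2900)·8.7²/160 = 0.0399506
V̂(ȳ_st) = 0.111388
SE(ȳ_st) = √0.111388 = 0.333748

SE(ȳ_st) ≈ 0.334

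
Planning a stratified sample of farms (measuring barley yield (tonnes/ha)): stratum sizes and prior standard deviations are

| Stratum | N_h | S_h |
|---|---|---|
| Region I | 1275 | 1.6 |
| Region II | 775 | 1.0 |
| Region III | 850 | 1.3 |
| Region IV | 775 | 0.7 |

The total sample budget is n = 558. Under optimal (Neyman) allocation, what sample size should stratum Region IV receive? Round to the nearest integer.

Neyman allocation: n_h = n · N_h S_h / Σ N_i S_i, with n = 558.
  stratum Region I: N_h·S_h = 1275·1.6 = 2040.00
  stratum Region II: N_h·S_h = 775·1.0 = 775.00
  stratum Region III: N_h·S_h = 850·1.3 = 1105.00
  stratum Region IV: N_h·S_h = 775·0.7 = 542.50
Σ N_h S_h = 4462.50
n for stratum Region IV = 558·542.50/4462.50 = 67.835 → 68

68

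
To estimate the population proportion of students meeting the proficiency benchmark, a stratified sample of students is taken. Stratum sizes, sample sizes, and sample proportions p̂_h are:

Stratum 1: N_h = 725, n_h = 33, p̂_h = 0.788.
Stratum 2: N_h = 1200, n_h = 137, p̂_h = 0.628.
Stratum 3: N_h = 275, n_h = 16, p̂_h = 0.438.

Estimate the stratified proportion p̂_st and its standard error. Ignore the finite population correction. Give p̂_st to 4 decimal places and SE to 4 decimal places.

p̂_st ≈ 0.6570, SE ≈ 0.0365

N = 2200; stratum weights W_h = N_h/N.
p̂_st = Σ W_h p̂_h = (725·0.788 + 1200·0.628 + 275·0.438)/2200 = 0.65698
V̂(p̂_st) = Σ W_h² p̂_h(1−p̂_h)/(n_h−1):
  stratum 1: (725/2200)²·0.788·0.212/32 = 0.000566947
  stratum 2: (1200/2200)²·0.628·0.372/136 = 0.00051107
  stratum 3: (275/2200)²·0.438·0.562/15 = 0.000256413
V̂(p̂_st) = 0.00133443; SE = √V̂ = 0.0365299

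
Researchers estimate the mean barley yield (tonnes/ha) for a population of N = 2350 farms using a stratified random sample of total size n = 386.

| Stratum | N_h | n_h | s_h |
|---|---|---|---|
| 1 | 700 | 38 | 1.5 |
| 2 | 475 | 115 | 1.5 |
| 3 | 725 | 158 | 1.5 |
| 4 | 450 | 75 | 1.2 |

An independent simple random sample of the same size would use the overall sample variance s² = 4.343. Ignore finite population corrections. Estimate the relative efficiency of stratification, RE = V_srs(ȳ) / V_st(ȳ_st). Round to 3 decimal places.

V̂(ȳ_st) = Σ W_h² s_h²/n_h, with W_h = N_h/N and N = 2350:
  stratum 1: (700/2350)²·1.5²/38 = 0.00525363
  stratum 2: (475/2350)²·1.5²/115 = 0.000799349
  stratum 3: (725/2350)²·1.5²/158 = 0.00135539
  stratum 4: (450/2350)²·1.2²/75 = 0.000704029
V_st = 0.0081124
V_srs = s²/n = 4.343/386 = 0.0112513
Relative efficiency = V_srs / V_st = 0.0112513/0.0081124 = 1.3869

RE ≈ 1.387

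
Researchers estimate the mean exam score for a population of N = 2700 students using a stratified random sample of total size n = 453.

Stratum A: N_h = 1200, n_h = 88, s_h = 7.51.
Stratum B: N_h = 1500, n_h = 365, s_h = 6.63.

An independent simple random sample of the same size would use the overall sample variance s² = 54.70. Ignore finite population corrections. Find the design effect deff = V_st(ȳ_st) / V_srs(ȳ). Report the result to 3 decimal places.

V̂(ȳ_st) = Σ W_h² s_h²/n_h, with W_h = N_h/N and N = 2700:
  stratum A: (1200/2700)²·7.51²/88 = 0.1266
  stratum B: (1500/2700)²·6.63²/365 = 0.0371697
V_st = 0.163769
V_srs = s²/n = 54.70/453 = 0.120751
deff = V_st / V_srs = 0.163769/0.120751 = 1.3563

deff ≈ 1.356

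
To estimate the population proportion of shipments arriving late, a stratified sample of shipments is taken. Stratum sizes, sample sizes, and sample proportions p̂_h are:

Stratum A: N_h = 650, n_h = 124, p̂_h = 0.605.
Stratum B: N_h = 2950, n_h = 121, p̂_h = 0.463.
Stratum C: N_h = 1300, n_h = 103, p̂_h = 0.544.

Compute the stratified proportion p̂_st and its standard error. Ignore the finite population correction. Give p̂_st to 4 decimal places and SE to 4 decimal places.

p̂_st ≈ 0.5033, SE ≈ 0.0309

N = 4900; stratum weights W_h = N_h/N.
p̂_st = Σ W_h p̂_h = (650·0.605 + 2950·0.463 + 1300·0.544)/4900 = 0.50333
V̂(p̂_st) = Σ W_h² p̂_h(1−p̂_h)/(n_h−1):
  stratum A: (650/4900)²·0.605·0.395/123 = 3.41886e-05
  stratum B: (2950/4900)²·0.463·0.537/120 = 0.000750976
  stratum C: (1300/4900)²·0.544·0.456/102 = 0.000171182
V̂(p̂_st) = 0.000956346; SE = √V̂ = 0.0309249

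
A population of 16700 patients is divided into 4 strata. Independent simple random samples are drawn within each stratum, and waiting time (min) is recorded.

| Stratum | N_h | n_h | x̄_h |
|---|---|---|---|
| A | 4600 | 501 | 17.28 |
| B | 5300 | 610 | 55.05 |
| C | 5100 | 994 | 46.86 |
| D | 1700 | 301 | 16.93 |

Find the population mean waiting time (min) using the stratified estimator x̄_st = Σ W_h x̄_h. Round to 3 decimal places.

x̄_st ≈ 38.265

N = Σ N_h = 16700. Stratum weights W_h = N_h/N.
x̄_st = (4600·17.28 + 5300·55.05 + 5100·46.86 + 1700·16.93) / 16700 = 38.26467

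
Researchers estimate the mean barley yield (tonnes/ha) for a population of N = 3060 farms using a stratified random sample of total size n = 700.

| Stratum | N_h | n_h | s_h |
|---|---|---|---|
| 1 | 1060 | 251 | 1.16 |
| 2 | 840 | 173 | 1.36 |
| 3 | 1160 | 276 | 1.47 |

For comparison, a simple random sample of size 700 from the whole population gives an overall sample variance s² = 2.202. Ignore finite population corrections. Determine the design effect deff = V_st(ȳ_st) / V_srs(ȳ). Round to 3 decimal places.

deff ≈ 0.818

V̂(ȳ_st) = Σ W_h² s_h²/n_h, with W_h = N_h/N and N = 3060:
  stratum 1: (1060/3060)²·1.16²/251 = 0.000643296
  stratum 2: (840/3060)²·1.36²/173 = 0.000805652
  stratum 3: (1160/3060)²·1.47²/276 = 0.00112512
V_st = 0.00257407
V_srs = s²/n = 2.202/700 = 0.00314571
deff = V_st / V_srs = 0.00257407/0.00314571 = 0.8183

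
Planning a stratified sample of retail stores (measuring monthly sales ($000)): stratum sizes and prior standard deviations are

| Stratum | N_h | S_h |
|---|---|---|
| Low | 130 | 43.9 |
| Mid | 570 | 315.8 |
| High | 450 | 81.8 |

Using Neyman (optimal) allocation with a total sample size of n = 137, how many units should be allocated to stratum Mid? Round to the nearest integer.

111

Neyman allocation: n_h = n · N_h S_h / Σ N_i S_i, with n = 137.
  stratum Low: N_h·S_h = 130·43.9 = 5707.00
  stratum Mid: N_h·S_h = 570·315.8 = 180006.00
  stratum High: N_h·S_h = 450·81.8 = 36810.00
Σ N_h S_h = 222523.00
n for stratum Mid = 137·180006.00/222523.00 = 110.824 → 111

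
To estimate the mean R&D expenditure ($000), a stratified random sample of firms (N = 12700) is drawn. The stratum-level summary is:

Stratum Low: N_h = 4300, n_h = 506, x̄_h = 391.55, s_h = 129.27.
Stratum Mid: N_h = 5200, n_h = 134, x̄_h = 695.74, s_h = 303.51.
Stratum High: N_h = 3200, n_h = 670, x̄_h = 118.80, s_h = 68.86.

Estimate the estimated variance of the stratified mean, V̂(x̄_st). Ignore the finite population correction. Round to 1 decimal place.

V̂(x̄_st) ≈ 119.5

V̂(x̄_st) = Σ W_h² s_h²/n_h, with W_h = N_h/N and N = 12700:
  stratum Low: (4300/12700)²·129.27²/506 = 3.78595
  stratum Mid: (5200/12700)²·303.51²/134 = 115.25
  stratum High: (3200/12700)²·68.86²/670 = 0.449316
V̂(x̄_st) = 119.485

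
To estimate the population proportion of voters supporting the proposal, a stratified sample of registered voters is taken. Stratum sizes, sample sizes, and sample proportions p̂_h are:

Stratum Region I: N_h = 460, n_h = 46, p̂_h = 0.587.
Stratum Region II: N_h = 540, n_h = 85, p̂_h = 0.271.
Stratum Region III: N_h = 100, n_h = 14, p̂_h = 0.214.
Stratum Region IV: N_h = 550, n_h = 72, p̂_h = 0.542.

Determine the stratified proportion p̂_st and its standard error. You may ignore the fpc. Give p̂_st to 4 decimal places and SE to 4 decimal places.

N = 1650; stratum weights W_h = N_h/N.
p̂_st = Σ W_h p̂_h = (460·0.587 + 540·0.271 + 100·0.214 + 550·0.542)/1650 = 0.44598
V̂(p̂_st) = Σ W_h² p̂_h(1−p̂_h)/(n_h−1):
  stratum Region I: (460/1650)²·0.587·0.413/45 = 0.00041872
  stratum Region II: (540/1650)²·0.271·0.729/84 = 0.000251905
  stratum Region III: (100/1650)²·0.214·0.786/13 = 4.75253e-05
  stratum Region IV: (550/1650)²·0.542·0.458/71 = 0.000388476
V̂(p̂_st) = 0.00110663; SE = √V̂ = 0.033266

p̂_st ≈ 0.4460, SE ≈ 0.0333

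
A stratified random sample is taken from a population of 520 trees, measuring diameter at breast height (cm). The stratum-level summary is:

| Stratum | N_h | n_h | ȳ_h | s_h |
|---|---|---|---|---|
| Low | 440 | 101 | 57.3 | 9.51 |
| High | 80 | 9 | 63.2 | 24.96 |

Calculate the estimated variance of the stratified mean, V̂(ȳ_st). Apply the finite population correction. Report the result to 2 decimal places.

V̂(ȳ_st) ≈ 1.95

V̂(ȳ_st) = Σ W_h² (1 − n_h/N_h) s_h²/n_h, with W_h = N_h/N and N = 520:
  stratum Low: (440/520)²·(1 − 101/440)·9.51²/101 = 0.493953
  stratum High: (80/520)²·(1 − 9/80)·24.96²/9 = 1.45408
V̂(ȳ_st) = 1.94803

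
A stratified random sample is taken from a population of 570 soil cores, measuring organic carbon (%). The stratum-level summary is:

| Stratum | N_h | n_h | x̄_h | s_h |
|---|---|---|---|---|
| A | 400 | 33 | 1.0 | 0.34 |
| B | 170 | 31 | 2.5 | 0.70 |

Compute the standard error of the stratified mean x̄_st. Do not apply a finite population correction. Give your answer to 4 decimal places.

V̂(x̄_st) = Σ W_h² s_h²/n_h, with W_h = N_h/N and N = 570:
  stratum A: (400/570)²·0.34²/33 = 0.0017251
  stratum B: (170/570)²·0.70²/31 = 0.00140599
V̂(x̄_st) = 0.00313109
SE(x̄_st) = √0.00313109 = 0.0559561

SE(x̄_st) ≈ 0.0560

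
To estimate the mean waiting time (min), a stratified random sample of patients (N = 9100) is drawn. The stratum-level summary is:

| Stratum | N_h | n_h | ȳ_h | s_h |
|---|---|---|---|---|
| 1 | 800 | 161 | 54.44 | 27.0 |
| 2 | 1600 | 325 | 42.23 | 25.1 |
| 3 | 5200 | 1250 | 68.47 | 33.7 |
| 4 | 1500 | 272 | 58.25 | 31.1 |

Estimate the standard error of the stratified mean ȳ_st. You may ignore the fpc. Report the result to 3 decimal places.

SE(ȳ_st) ≈ 0.699

V̂(ȳ_st) = Σ W_h² s_h²/n_h, with W_h = N_h/N and N = 9100:
  stratum 1: (800/9100)²·27.0²/161 = 0.0349944
  stratum 2: (1600/9100)²·25.1²/325 = 0.0599268
  stratum 3: (5200/9100)²·33.7²/1250 = 0.29667
  stratum 4: (1500/9100)²·31.1²/272 = 0.0966166
V̂(ȳ_st) = 0.488208
SE(ȳ_st) = √0.488208 = 0.698719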